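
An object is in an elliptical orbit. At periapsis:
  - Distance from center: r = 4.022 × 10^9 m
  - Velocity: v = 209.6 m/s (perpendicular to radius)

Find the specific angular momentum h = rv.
r = 4.022 × 10^9 m
v = 209.6 m/s
h = rv = 4.022 × 10^9 × 209.6 = 8.43011 × 10^11 m²/s ≈ 8.43 × 10^11 m²/s

Final answer: h = 8.43 × 10^11 m²/s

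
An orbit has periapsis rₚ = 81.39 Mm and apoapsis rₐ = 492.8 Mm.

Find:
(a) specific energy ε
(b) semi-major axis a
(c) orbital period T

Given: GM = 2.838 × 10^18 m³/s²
rₚ = 81.39 Mm = 8.139 × 10^7 m
rₐ = 492.8 Mm = 4.928 × 10^8 m
GM = 2.838 × 10^18 m³/s²
a = (rₚ + rₐ)/2 = 2.87095 × 10^8 m
e = (rₐ − rₚ)/(rₐ + rₚ) = (4.1141 × 10^8) / (5.7419 × 10^8) = 0.716505
(a) 2a = 5.7419 × 10^8 m;  ε = −GM/(2a) = -4.94261 × 10^9 J/kg ≈ -4.943 GJ/kg
(b) a = 2.87095 × 10^8 m ≈ 287.1 Mm
(c) a³ = 2.36634 × 10^25 m³;  T = 2π √(a³/GM) = 2π × 2887.57 s = 18143.1 s ≈ 5.04 hours

Final answer:
(a) specific energy ε = -4.943 GJ/kg
(b) semi-major axis a = 287.1 Mm
(c) orbital period T = 5.04 hours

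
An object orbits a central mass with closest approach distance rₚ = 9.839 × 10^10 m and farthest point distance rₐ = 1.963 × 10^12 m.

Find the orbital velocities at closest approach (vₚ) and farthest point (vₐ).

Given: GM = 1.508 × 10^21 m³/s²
rₚ = 9.839 × 10^10 m
rₐ = 1.963 × 10^12 m
GM = 1.508 × 10^21 m³/s²
a = (rₚ + rₐ)/2 = 1.0307 × 10^12 m
Vis-viva: v² = GM (2/r − 1/a)
vₚ² = 1.508 × 10^21 × (2.03273 × 10^-11 − 9.70219 × 10^-13) = 2.91904 × 10^10 m²/s²
vₚ = 170852 m/s ≈ 170.9 km/s
vₐ² = 1.508 × 10^21 × (1.01885 × 10^-12 − 9.70219 × 10^-13) = 7.33334 × 10^7 m²/s²
vₐ = 8563.49 m/s ≈ 8.563 km/s

Final answer: vₚ = 170.9 km/s, vₐ = 8.563 km/s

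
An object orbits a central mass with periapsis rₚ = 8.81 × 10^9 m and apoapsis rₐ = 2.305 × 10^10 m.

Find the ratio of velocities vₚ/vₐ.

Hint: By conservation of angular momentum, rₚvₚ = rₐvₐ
rₚ = 8.81 × 10^9 m
rₐ = 2.305 × 10^10 m
rₚvₚ = rₐvₐ  ⇒  vₚ/vₐ = rₐ/rₚ
vₚ/vₐ = (2.305 × 10^10) / (8.81 × 10^9) = 2.61635

Final answer: vₚ/vₐ = 2.616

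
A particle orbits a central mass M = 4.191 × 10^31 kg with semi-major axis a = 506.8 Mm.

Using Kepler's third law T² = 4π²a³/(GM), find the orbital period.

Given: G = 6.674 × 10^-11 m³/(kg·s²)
M = 4.191 × 10^31 kg
GM = G × M = 6.674 × 10^-11 × 4.191 × 10^31 = 2.79707 × 10^21 m³/s²
a = 506.8 Mm = 5.068 × 10^8 m
a³ = 1.3017 × 10^26 m³
T = 2π √(a³/GM) = 2π √((1.3017 × 10^26) / (2.79707 × 10^21)) = 2π × 215.726 s
T = 1355.45 s ≈ 22.59 minutes

Final answer: 22.59 minutes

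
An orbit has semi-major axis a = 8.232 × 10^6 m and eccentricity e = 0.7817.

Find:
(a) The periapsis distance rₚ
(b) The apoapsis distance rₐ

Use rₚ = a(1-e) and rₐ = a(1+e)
a = 8.232 × 10^6 m
e = 0.7817:  1 − e = 0.2183,  1 + e = 1.7817
(a) rₚ = a(1 − e) = 8.232 × 10^6 m × 0.2183 = 1.79705 × 10^6 m ≈ 1.797 × 10^6 m
(b) rₐ = a(1 + e) = 8.232 × 10^6 m × 1.7817 = 1.4667 × 10^7 m ≈ 1.467 × 10^7 m

Final answer:
(a) rₚ = 1.797 × 10^6 m
(b) rₐ = 1.467 × 10^7 m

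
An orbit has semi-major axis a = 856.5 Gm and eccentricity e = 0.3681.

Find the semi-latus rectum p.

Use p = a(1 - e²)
a = 856.5 Gm = 8.565 × 10^11 m
e = 0.3681,  e² = 0.135498,  1 − e² = 0.864502
p = a(1 − e²) = 8.565 × 10^11 m × 0.864502 = 7.40446 × 10^11 m ≈ 740.4 Gm

Final answer: p = 740.4 Gm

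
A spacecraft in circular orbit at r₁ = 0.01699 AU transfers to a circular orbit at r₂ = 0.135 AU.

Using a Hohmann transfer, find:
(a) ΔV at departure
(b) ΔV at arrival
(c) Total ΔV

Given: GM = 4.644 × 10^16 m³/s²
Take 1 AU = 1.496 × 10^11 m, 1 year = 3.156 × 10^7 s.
r₁ = 0.01699 AU = 2.5417 × 10^9 m
r₂ = 0.135 AU = 2.0196 × 10^10 m
GM = 4.644 × 10^16 m³/s²
Transfer ellipse: a_t = (r₁ + r₂)/2 = 1.13689 × 10^10 m
Circular speed at r₁: v₁ = √(GM/r₁) = 4274.48 m/s
Transfer speed at r₁ (periapsis): v₁ₜ = √(GM(2/r₁ − 1/a_t)) = 5697.15 m/s
(a) ΔV₁ = v₁ₜ − v₁ = 1422.67 m/s ≈ 0.3001 AU/year
Circular speed at r₂: v₂ = √(GM/r₂) = 1516.4 m/s
Transfer speed at r₂ (apoapsis): v₂ₜ = √(GM(2/r₂ − 1/a_t)) = 716.997 m/s
(b) ΔV₂ = v₂ − v₂ₜ = 799.401 m/s ≈ 0.1686 AU/year
(c) ΔV_total = ΔV₁ + ΔV₂ = 2222.07 m/s ≈ 0.4688 AU/year

Final answer:
(a) ΔV₁ = 0.3001 AU/year
(b) ΔV₂ = 0.1686 AU/year
(c) ΔV_total = 0.4688 AU/year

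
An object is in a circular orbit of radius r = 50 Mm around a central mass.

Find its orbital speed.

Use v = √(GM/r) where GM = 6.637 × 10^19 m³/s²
r = 50 Mm = 5 × 10^7 m
GM = 6.637 × 10^19 m³/s²
GM/r = (6.637 × 10^19) / (5 × 10^7) = 1.3274 × 10^12 m²/s²
v = √(GM/r) = 1.15213 × 10^6 m/s ≈ 1152 km/s

Final answer: 1152 km/s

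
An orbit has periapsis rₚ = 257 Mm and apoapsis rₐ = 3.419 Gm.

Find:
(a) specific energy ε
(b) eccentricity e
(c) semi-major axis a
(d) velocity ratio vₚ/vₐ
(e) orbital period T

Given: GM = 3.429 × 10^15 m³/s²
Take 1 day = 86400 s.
rₚ = 257 Mm = 2.57 × 10^8 m
rₐ = 3.419 Gm = 3.419 × 10^9 m
GM = 3.429 × 10^15 m³/s²
a = (rₚ + rₐ)/2 = 1.838 × 10^9 m
e = (rₐ − rₚ)/(rₐ + rₚ) = (3.162 × 10^9) / (3.676 × 10^9) = 0.860174
(a) 2a = 3.676 × 10^9 m;  ε = −GM/(2a) = -932807 J/kg ≈ -932.8 kJ/kg
(b) e = 0.860174 ≈ 0.8602
(c) a = 1.838 × 10^9 m ≈ 1.838 Gm
(d) vₚ/vₐ = rₐ/rₚ (angular momentum) = (3.419 × 10^9) / (2.57 × 10^8) = 13.3035 ≈ 13.3
(e) a³ = 6.20921 × 10^27 m³;  T = 2π √(a³/GM) = 2π × 1.34566 × 10^6 s = 8.45502 × 10^6 s ≈ 97.86 days

Final answer:
(a) specific energy ε = -932.8 kJ/kg
(b) eccentricity e = 0.8602
(c) semi-major axis a = 1.838 Gm
(d) velocity ratio vₚ/vₐ = 13.3
(e) orbital period T = 97.86 days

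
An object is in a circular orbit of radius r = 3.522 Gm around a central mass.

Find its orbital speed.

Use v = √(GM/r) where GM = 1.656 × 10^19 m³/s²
r = 3.522 Gm = 3.522 × 10^9 m
GM = 1.656 × 10^19 m³/s²
GM/r = (1.656 × 10^19) / (3.522 × 10^9) = 4.70187 × 10^9 m²/s²
v = √(GM/r) = 68570.2 m/s ≈ 68.57 km/s

Final answer: 68.57 km/s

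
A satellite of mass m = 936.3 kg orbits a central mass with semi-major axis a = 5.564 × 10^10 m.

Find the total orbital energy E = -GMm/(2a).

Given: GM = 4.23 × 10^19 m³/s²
a = 5.564 × 10^10 m
GM = 4.23 × 10^19 m³/s²
2a = 1.1128 × 10^11 m
GMm = 4.23 × 10^19 × 936.3 = 3.96055 × 10^22 m³·kg/s²
E = −GMm/(2a) = -3.55908 × 10^11 J ≈ -355.9 GJ

Final answer: -355.9 GJ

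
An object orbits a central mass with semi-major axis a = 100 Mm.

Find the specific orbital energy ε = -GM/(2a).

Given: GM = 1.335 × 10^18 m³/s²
a = 100 Mm = 1 × 10^8 m
GM = 1.335 × 10^18 m³/s²
2a = 2 × 10^8 m
ε = −GM/(2a) = -6.675 × 10^9 J/kg ≈ -6.675 GJ/kg

Final answer: -6.675 GJ/kg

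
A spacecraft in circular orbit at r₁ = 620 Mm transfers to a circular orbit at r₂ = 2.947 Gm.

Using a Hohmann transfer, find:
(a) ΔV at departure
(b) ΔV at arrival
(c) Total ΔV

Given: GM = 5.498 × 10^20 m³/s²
r₁ = 620 Mm = 6.2 × 10^8 m
r₂ = 2.947 Gm = 2.947 × 10^9 m
GM = 5.498 × 10^20 m³/s²
Transfer ellipse: a_t = (r₁ + r₂)/2 = 1.7835 × 10^9 m
Circular speed at r₁: v₁ = √(GM/r₁) = 941687 m/s
Transfer speed at r₁ (periapsis): v₁ₜ = √(GM(2/r₁ − 1/a_t)) = 1.21049 × 10^6 m/s
(a) ΔV₁ = v₁ₜ − v₁ = 268800 m/s ≈ 268.8 km/s
Circular speed at r₂: v₂ = √(GM/r₂) = 431929 m/s
Transfer speed at r₂ (apoapsis): v₂ₜ = √(GM(2/r₂ − 1/a_t)) = 254666 m/s
(b) ΔV₂ = v₂ − v₂ₜ = 177263 m/s ≈ 177.3 km/s
(c) ΔV_total = ΔV₁ + ΔV₂ = 446062 m/s ≈ 446.1 km/s

Final answer:
(a) ΔV₁ = 268.8 km/s
(b) ΔV₂ = 177.3 km/s
(c) ΔV_total = 446.1 km/s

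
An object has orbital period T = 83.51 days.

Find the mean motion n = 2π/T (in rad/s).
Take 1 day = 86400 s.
T = 83.51 days = 7.21526 × 10^6 s
n = 2π / (7.21526 × 10^6 s) = 8.70818 × 10^-7 rad/s ≈ 8.708 × 10^-7 rad/s

Final answer: n = 8.708 × 10^-7 rad/s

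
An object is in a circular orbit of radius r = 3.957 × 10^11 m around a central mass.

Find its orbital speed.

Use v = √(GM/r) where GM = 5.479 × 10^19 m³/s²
r = 3.957 × 10^11 m
GM = 5.479 × 10^19 m³/s²
GM/r = (5.479 × 10^19) / (3.957 × 10^11) = 1.38463 × 10^8 m²/s²
v = √(GM/r) = 11767.1 m/s ≈ 11.77 km/s

Final answer: 11.77 km/s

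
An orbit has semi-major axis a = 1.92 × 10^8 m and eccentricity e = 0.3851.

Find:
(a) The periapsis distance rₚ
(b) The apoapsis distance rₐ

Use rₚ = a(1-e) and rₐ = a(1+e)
a = 1.92 × 10^8 m
e = 0.3851:  1 − e = 0.6149,  1 + e = 1.3851
(a) rₚ = a(1 − e) = 1.92 × 10^8 m × 0.6149 = 1.18061 × 10^8 m ≈ 1.181 × 10^8 m
(b) rₐ = a(1 + e) = 1.92 × 10^8 m × 1.3851 = 2.65939 × 10^8 m ≈ 2.659 × 10^8 m

Final answer:
(a) rₚ = 1.181 × 10^8 m
(b) rₐ = 2.659 × 10^8 m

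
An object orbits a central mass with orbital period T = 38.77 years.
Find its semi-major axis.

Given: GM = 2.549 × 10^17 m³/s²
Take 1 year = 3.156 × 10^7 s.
T = 38.77 years = 1.22358 × 10^9 s
GM = 2.549 × 10^17 m³/s²
Kepler's third law: a³ = GM T² / (4π²)
T² = 1.49715 × 10^18 s²
a³ = (2.549 × 10^17) × (1.49715 × 10^18) / (4π²) = 9.66664 × 10^33 m³
a = (a³)^(1/3) = 2.13022 × 10^11 m ≈ 213 Gm

Final answer: 213 Gm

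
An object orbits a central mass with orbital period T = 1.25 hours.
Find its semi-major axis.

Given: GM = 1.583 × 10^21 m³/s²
T = 1.25 hours = 4500 s
GM = 1.583 × 10^21 m³/s²
Kepler's third law: a³ = GM T² / (4π²)
T² = 2.025 × 10^7 s²
a³ = (1.583 × 10^21) × (2.025 × 10^7) / (4π²) = 8.11982 × 10^26 m³
a = (a³)^(1/3) = 9.32929 × 10^8 m ≈ 932.9 Mm

Final answer: 932.9 Mm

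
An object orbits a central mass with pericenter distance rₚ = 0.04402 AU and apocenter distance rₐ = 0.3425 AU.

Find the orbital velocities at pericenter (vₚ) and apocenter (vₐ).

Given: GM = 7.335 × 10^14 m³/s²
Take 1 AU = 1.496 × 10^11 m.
rₚ = 0.04402 AU = 6.58539 × 10^9 m
rₐ = 0.3425 AU = 5.1238 × 10^10 m
GM = 7.335 × 10^14 m³/s²
a = (rₚ + rₐ)/2 = 2.89117 × 10^10 m
Vis-viva: v² = GM (2/r − 1/a)
vₚ² = 7.335 × 10^14 × (3.03702 × 10^-10 − 3.45881 × 10^-11) = 197395 m²/s²
vₚ = 444.292 m/s ≈ 444.3 m/s
vₐ² = 7.335 × 10^14 × (3.90335 × 10^-11 − 3.45881 × 10^-11) = 3260.74 m²/s²
vₐ = 57.1029 m/s ≈ 57.1 m/s

Final answer: vₚ = 444.3 m/s, vₐ = 57.1 m/s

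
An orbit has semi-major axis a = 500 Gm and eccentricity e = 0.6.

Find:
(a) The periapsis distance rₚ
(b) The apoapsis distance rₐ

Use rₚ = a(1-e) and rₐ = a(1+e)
a = 500 Gm = 5 × 10^11 m
e = 0.6:  1 − e = 0.4,  1 + e = 1.6
(a) rₚ = a(1 − e) = 5 × 10^11 m × 0.4 = 2 × 10^11 m ≈ 200 Gm
(b) rₐ = a(1 + e) = 5 × 10^11 m × 1.6 = 8 × 10^11 m ≈ 800 Gm

Final answer:
(a) rₚ = 200 Gm
(b) rₐ = 800 Gm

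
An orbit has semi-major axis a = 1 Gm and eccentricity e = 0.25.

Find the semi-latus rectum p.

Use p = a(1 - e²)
a = 1 Gm = 1 × 10^9 m
e = 0.25,  e² = 0.0625,  1 − e² = 0.9375
p = a(1 − e²) = 1 × 10^9 m × 0.9375 = 9.375 × 10^8 m ≈ 937.5 Mm

Final answer: p = 937.5 Mm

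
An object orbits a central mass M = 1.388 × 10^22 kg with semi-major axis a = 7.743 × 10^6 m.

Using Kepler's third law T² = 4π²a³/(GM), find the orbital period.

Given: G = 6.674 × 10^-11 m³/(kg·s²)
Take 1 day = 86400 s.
M = 1.388 × 10^22 kg
GM = G × M = 6.674 × 10^-11 × 1.388 × 10^22 = 9.26351 × 10^11 m³/s²
a = 7.743 × 10^6 m
a³ = 4.64224 × 10^20 m³
T = 2π √(a³/GM) = 2π √((4.64224 × 10^20) / (9.26351 × 10^11)) = 2π × 22386 s
T = 140655 s ≈ 1.628 days

Final answer: 1.628 days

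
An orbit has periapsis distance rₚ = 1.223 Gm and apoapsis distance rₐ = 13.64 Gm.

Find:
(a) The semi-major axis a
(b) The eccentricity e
rₚ = 1.223 Gm = 1.223 × 10^9 m
rₐ = 13.64 Gm = 1.364 × 10^10 m
(a) a = (rₚ + rₐ)/2 = 7.4315 × 10^9 m ≈ 7.431 Gm
(b) e = (rₐ − rₚ)/(rₐ + rₚ) = (1.2417 × 10^10) / (1.4863 × 10^10) = 0.83543

Final answer:
(a) a = 7.431 Gm
(b) e = 0.8354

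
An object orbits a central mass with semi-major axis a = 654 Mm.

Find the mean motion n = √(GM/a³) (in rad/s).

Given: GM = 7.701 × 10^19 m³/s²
a = 654 Mm = 6.54 × 10^8 m
GM = 7.701 × 10^19 m³/s²
a³ = 2.79726 × 10^26 m³
GM/a³ = (7.701 × 10^19) / (2.79726 × 10^26) = 2.75305 × 10^-7 s⁻²
n = √(GM/a³) = 0.000524695 rad/s ≈ 0.0005247 rad/s

Final answer: n = 0.0005247 rad/s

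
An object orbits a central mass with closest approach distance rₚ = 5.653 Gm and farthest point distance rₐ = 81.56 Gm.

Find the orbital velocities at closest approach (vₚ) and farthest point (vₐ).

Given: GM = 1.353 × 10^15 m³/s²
rₚ = 5.653 Gm = 5.653 × 10^9 m
rₐ = 81.56 Gm = 8.156 × 10^10 m
GM = 1.353 × 10^15 m³/s²
a = (rₚ + rₐ)/2 = 4.36065 × 10^10 m
Vis-viva: v² = GM (2/r − 1/a)
vₚ² = 1.353 × 10^15 × (3.53794 × 10^-10 − 2.29324 × 10^-11) = 447656 m²/s²
vₚ = 669.071 m/s ≈ 669.1 m/s
vₐ² = 1.353 × 10^15 × (2.45218 × 10^-11 − 2.29324 × 10^-11) = 2150.54 m²/s²
vₐ = 46.374 m/s ≈ 46.37 m/s

Final answer: vₚ = 669.1 m/s, vₐ = 46.37 m/s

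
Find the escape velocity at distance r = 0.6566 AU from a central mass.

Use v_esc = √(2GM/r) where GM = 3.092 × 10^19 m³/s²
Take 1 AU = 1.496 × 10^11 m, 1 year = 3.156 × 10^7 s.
r = 0.6566 AU = 9.82274 × 10^10 m
GM = 3.092 × 10^19 m³/s²
2GM/r = 2 × (3.092 × 10^19) / (9.82274 × 10^10) = 6.2956 × 10^8 m²/s²
v_esc = √(2GM/r) = 25091 m/s ≈ 5.293 AU/year

Final answer: 5.293 AU/year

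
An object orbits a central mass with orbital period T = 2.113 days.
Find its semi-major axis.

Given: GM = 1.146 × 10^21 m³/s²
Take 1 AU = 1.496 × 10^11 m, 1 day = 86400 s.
T = 2.113 days = 182563 s
GM = 1.146 × 10^21 m³/s²
Kepler's third law: a³ = GM T² / (4π²)
T² = 3.33293 × 10^10 s²
a³ = (1.146 × 10^21) × (3.33293 × 10^10) / (4π²) = 9.67501 × 10^29 m³
a = (a³)^(1/3) = 9.89047 × 10^9 m ≈ 0.06611 AU

Final answer: 0.06611 AU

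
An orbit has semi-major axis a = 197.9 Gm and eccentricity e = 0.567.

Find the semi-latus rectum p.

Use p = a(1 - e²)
a = 197.9 Gm = 1.979 × 10^11 m
e = 0.567,  e² = 0.321489,  1 − e² = 0.678511
p = a(1 − e²) = 1.979 × 10^11 m × 0.678511 = 1.34277 × 10^11 m ≈ 134.3 Gm

Final answer: p = 134.3 Gm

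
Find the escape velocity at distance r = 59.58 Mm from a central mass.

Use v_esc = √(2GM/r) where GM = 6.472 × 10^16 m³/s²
r = 59.58 Mm = 5.958 × 10^7 m
GM = 6.472 × 10^16 m³/s²
2GM/r = 2 × (6.472 × 10^16) / (5.958 × 10^7) = 2.17254 × 10^9 m²/s²
v_esc = √(2GM/r) = 46610.5 m/s ≈ 46.61 km/s

Final answer: 46.61 km/s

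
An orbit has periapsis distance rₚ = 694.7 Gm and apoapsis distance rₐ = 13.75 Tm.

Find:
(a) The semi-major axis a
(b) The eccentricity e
rₚ = 694.7 Gm = 6.947 × 10^11 m
rₐ = 13.75 Tm = 1.375 × 10^13 m
(a) a = (rₚ + rₐ)/2 = 7.22235 × 10^12 m ≈ 7.222 Tm
(b) e = (rₐ − rₚ)/(rₐ + rₚ) = (1.30553 × 10^13) / (1.44447 × 10^13) = 0.903812

Final answer:
(a) a = 7.222 Tm
(b) e = 0.9038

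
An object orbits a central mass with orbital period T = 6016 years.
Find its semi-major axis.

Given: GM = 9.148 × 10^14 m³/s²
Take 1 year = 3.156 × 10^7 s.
T = 6016 years = 1.89865 × 10^11 s
GM = 9.148 × 10^14 m³/s²
Kepler's third law: a³ = GM T² / (4π²)
T² = 3.60487 × 10^22 s²
a³ = (9.148 × 10^14) × (3.60487 × 10^22) / (4π²) = 8.35326 × 10^35 m³
a = (a³)^(1/3) = 9.41786 × 10^11 m ≈ 941.8 Gm

Final answer: 941.8 Gm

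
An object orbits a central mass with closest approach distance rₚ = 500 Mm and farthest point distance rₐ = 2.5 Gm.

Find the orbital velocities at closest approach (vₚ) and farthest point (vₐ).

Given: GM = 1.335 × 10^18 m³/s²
rₚ = 500 Mm = 5 × 10^8 m
rₐ = 2.5 Gm = 2.5 × 10^9 m
GM = 1.335 × 10^18 m³/s²
a = (rₚ + rₐ)/2 = 1.5 × 10^9 m
Vis-viva: v² = GM (2/r − 1/a)
vₚ² = 1.335 × 10^18 × (4 × 10^-9 − 6.66667 × 10^-10) = 4.45 × 10^9 m²/s²
vₚ = 66708.3 m/s ≈ 66.71 km/s
vₐ² = 1.335 × 10^18 × (8 × 10^-10 − 6.66667 × 10^-10) = 1.78 × 10^8 m²/s²
vₐ = 13341.7 m/s ≈ 13.34 km/s

Final answer: vₚ = 66.71 km/s, vₐ = 13.34 km/s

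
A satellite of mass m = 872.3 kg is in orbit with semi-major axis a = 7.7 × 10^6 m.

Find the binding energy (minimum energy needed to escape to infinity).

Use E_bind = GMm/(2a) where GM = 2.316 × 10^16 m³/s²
a = 7.7 × 10^6 m
GM = 2.316 × 10^16 m³/s²
m = 872.3 kg
GMm = 2.316 × 10^16 × 872.3 = 2.02025 × 10^19 m³·kg/s²
2a = 1.54 × 10^7 m
E_bind = GMm/(2a) = 1.31185 × 10^12 J ≈ 1.312 TJ

Final answer: 1.312 TJ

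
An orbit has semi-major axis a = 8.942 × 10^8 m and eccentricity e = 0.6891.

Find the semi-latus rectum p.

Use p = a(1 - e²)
a = 8.942 × 10^8 m
e = 0.6891,  e² = 0.474859,  1 − e² = 0.525141
p = a(1 − e²) = 8.942 × 10^8 m × 0.525141 = 4.69581 × 10^8 m ≈ 4.696 × 10^8 m

Final answer: p = 4.696 × 10^8 m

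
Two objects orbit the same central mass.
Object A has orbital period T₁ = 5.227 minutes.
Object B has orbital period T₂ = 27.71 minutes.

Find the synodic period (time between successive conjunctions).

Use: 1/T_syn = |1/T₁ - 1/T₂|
T₁ = 5.227 minutes = 313.62 s
T₂ = 27.71 minutes = 1662.6 s
1/T₁ = 0.00318857 s⁻¹
1/T₂ = 0.000601468 s⁻¹
|1/T₁ − 1/T₂| = 0.0025871 s⁻¹
T_syn = 1 / |1/T₁ − 1/T₂| = 386.533 s ≈ 6.442 minutes

Final answer: T_syn = 6.442 minutes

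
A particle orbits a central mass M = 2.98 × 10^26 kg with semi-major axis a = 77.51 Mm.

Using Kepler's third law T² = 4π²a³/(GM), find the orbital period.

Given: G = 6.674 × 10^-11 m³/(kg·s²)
M = 2.98 × 10^26 kg
GM = G × M = 6.674 × 10^-11 × 2.98 × 10^26 = 1.98885 × 10^16 m³/s²
a = 77.51 Mm = 7.751 × 10^7 m
a³ = 4.65665 × 10^23 m³
T = 2π √(a³/GM) = 2π √((4.65665 × 10^23) / (1.98885 × 10^16)) = 2π × 4838.77 s
T = 30402.9 s ≈ 8.445 hours

Final answer: 8.445 hours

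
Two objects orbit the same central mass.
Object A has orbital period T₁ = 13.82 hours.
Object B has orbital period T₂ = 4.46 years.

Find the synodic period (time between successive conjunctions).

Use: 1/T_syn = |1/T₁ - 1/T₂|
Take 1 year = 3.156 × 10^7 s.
T₁ = 13.82 hours = 49752 s
T₂ = 4.46 years = 1.40758 × 10^8 s
1/T₁ = 2.00997 × 10^-5 s⁻¹
1/T₂ = 7.10441 × 10^-9 s⁻¹
|1/T₁ − 1/T₂| = 2.00926 × 10^-5 s⁻¹
T_syn = 1 / |1/T₁ − 1/T₂| = 49769.6 s ≈ 13.82 hours

Final answer: T_syn = 13.82 hours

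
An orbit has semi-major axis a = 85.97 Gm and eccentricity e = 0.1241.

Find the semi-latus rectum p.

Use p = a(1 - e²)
a = 85.97 Gm = 8.597 × 10^10 m
e = 0.1241,  e² = 0.0154008,  1 − e² = 0.984599
p = a(1 − e²) = 8.597 × 10^10 m × 0.984599 = 8.4646 × 10^10 m ≈ 84.65 Gm

Final answer: p = 84.65 Gm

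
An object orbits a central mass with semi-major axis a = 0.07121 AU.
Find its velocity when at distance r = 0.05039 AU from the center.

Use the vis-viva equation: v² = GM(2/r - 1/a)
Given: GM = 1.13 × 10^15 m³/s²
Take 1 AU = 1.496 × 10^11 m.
a = 0.07121 AU = 1.0653 × 10^10 m
r = 0.05039 AU = 7.53834 × 10^9 m
GM = 1.13 × 10^15 m³/s²
2/r − 1/a = 2.6531 × 10^-10 − 9.38701 × 10^-11 = 1.7144 × 10^-10 m⁻¹
v² = GM (2/r − 1/a) = 193727 m²/s²
v = 440.145 m/s ≈ 440.1 m/s

Final answer: 440.1 m/s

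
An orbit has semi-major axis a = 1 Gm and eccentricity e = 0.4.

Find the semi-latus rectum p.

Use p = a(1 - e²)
a = 1 Gm = 1 × 10^9 m
e = 0.4,  e² = 0.16,  1 − e² = 0.84
p = a(1 − e²) = 1 × 10^9 m × 0.84 = 8.4 × 10^8 m ≈ 840 Mm

Final answer: p = 840 Mm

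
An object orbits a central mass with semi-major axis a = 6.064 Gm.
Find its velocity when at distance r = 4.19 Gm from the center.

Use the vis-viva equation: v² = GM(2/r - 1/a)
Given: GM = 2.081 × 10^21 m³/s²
a = 6.064 Gm = 6.064 × 10^9 m
r = 4.19 Gm = 4.19 × 10^9 m
GM = 2.081 × 10^21 m³/s²
2/r − 1/a = 4.77327 × 10^-10 − 1.64908 × 10^-10 = 3.12419 × 10^-10 m⁻¹
v² = GM (2/r − 1/a) = 6.50145 × 10^11 m²/s²
v = 806315 m/s ≈ 806.3 km/s

Final answer: 806.3 km/s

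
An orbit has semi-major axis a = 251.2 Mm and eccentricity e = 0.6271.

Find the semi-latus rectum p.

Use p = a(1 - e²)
a = 251.2 Mm = 2.512 × 10^8 m
e = 0.6271,  e² = 0.393254,  1 − e² = 0.606746
p = a(1 − e²) = 2.512 × 10^8 m × 0.606746 = 1.52414 × 10^8 m ≈ 152.4 Mm

Final answer: p = 152.4 Mm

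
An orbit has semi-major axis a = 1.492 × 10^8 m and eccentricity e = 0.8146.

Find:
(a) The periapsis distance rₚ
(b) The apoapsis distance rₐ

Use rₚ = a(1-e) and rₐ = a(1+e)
a = 1.492 × 10^8 m
e = 0.8146:  1 − e = 0.1854,  1 + e = 1.8146
(a) rₚ = a(1 − e) = 1.492 × 10^8 m × 0.1854 = 2.76617 × 10^7 m ≈ 2.766 × 10^7 m
(b) rₐ = a(1 + e) = 1.492 × 10^8 m × 1.8146 = 2.70738 × 10^8 m ≈ 2.707 × 10^8 m

Final answer:
(a) rₚ = 2.766 × 10^7 m
(b) rₐ = 2.707 × 10^8 m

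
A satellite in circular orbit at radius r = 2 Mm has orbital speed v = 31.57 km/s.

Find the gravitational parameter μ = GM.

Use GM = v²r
r = 2 Mm = 2 × 10^6 m
v = 31.57 km/s = 31570 m/s
v² = 9.96665 × 10^8 m²/s²
GM = v²r = 9.96665 × 10^8 × 2 × 10^6 = 1.99333 × 10^15 m³/s²
GM ≈ 1.993 × 10^15 m³/s²

Final answer: GM = 1.993 × 10^15 m³/s²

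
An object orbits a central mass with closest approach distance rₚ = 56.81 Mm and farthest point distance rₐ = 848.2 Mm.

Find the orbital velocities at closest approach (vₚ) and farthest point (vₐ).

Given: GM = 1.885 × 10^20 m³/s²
rₚ = 56.81 Mm = 5.681 × 10^7 m
rₐ = 848.2 Mm = 8.482 × 10^8 m
GM = 1.885 × 10^20 m³/s²
a = (rₚ + rₐ)/2 = 4.52505 × 10^8 m
Vis-viva: v² = GM (2/r − 1/a)
vₚ² = 1.885 × 10^20 × (3.52051 × 10^-8 − 2.20992 × 10^-9) = 6.21959 × 10^12 m²/s²
vₚ = 2.49391 × 10^6 m/s ≈ 2494 km/s
vₐ² = 1.885 × 10^20 × (2.35793 × 10^-9 − 2.20992 × 10^-9) = 2.79007 × 10^10 m²/s²
vₐ = 167035 m/s ≈ 167 km/s

Final answer: vₚ = 2494 km/s, vₐ = 167 km/s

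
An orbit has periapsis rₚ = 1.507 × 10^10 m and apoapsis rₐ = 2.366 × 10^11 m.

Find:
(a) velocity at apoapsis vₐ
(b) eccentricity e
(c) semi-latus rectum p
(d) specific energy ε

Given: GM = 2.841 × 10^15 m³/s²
rₚ = 1.507 × 10^10 m
rₐ = 2.366 × 10^11 m
GM = 2.841 × 10^15 m³/s²
a = (rₚ + rₐ)/2 = 1.25835 × 10^11 m
e = (rₐ − rₚ)/(rₐ + rₚ) = (2.2153 × 10^11) / (2.5167 × 10^11) = 0.88024
(a) vₐ² = GM (2/rₐ − 1/a) = 2.841 × 10^15 × (8.45309 × 10^-12 − 7.94691 × 10^-12) = 1438.03 m²/s²;  vₐ = 37.9214 m/s ≈ 37.92 m/s
(b) e = 0.88024 ≈ 0.8802
(c) 1 − e² = 0.225178;  p = a(1 − e²) = 1.25835 × 10^11 × 0.225178 = 2.83352 × 10^10 m ≈ 2.834 × 10^10 m
(d) 2a = 2.5167 × 10^11 m;  ε = −GM/(2a) = -11288.6 J/kg ≈ -11.29 kJ/kg

Final answer:
(a) velocity at apoapsis vₐ = 37.92 m/s
(b) eccentricity e = 0.8802
(c) semi-latus rectum p = 2.834 × 10^10 m
(d) specific energy ε = -11.29 kJ/kg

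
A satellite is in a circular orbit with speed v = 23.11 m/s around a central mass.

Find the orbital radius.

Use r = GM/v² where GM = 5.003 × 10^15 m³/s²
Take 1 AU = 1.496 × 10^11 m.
v = 23.11 m/s
GM = 5.003 × 10^15 m³/s²
v² = 534.072 m²/s²
r = GM/v² = (5.003 × 10^15) / 534.072 = 9.36765 × 10^12 m ≈ 62.62 AU

Final answer: 62.62 AU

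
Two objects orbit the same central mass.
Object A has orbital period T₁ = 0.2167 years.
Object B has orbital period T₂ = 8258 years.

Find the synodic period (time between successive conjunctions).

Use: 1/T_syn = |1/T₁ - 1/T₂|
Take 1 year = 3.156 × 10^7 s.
T₁ = 0.2167 years = 6.83905 × 10^6 s
T₂ = 8258 years = 2.60622 × 10^11 s
1/T₁ = 1.46219 × 10^-7 s⁻¹
1/T₂ = 3.83697 × 10^-12 s⁻¹
|1/T₁ − 1/T₂| = 1.46215 × 10^-7 s⁻¹
T_syn = 1 / |1/T₁ − 1/T₂| = 6.83923 × 10^6 s ≈ 0.2167 years

Final answer: T_syn = 0.2167 years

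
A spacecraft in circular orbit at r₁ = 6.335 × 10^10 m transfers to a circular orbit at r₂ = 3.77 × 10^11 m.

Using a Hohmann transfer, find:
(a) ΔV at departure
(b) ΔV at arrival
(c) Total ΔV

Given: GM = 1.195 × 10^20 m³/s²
r₁ = 6.335 × 10^10 m
r₂ = 3.77 × 10^11 m
GM = 1.195 × 10^20 m³/s²
Transfer ellipse: a_t = (r₁ + r₂)/2 = 2.20175 × 10^11 m
Circular speed at r₁: v₁ = √(GM/r₁) = 43432.1 m/s
Transfer speed at r₁ (periapsis): v₁ₜ = √(GM(2/r₁ − 1/a_t)) = 56832.6 m/s
(a) ΔV₁ = v₁ₜ − v₁ = 13400.5 m/s ≈ 13.4 km/s
Circular speed at r₂: v₂ = √(GM/r₂) = 17803.8 m/s
Transfer speed at r₂ (apoapsis): v₂ₜ = √(GM(2/r₂ − 1/a_t)) = 9549.98 m/s
(b) ΔV₂ = v₂ − v₂ₜ = 8253.84 m/s ≈ 8.254 km/s
(c) ΔV_total = ΔV₁ + ΔV₂ = 21654.3 m/s ≈ 21.65 km/s

Final answer:
(a) ΔV₁ = 13.4 km/s
(b) ΔV₂ = 8.254 km/s
(c) ΔV_total = 21.65 km/s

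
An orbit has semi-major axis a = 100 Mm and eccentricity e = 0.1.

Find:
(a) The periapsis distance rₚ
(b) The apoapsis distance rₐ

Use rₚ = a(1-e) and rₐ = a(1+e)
a = 100 Mm = 1 × 10^8 m
e = 0.1:  1 − e = 0.9,  1 + e = 1.1
(a) rₚ = a(1 − e) = 1 × 10^8 m × 0.9 = 9 × 10^7 m ≈ 90 Mm
(b) rₐ = a(1 + e) = 1 × 10^8 m × 1.1 = 1.1 × 10^8 m ≈ 110 Mm

Final answer:
(a) rₚ = 90 Mm
(b) rₐ = 110 Mm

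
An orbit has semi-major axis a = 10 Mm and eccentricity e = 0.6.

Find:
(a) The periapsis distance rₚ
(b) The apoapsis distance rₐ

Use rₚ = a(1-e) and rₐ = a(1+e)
a = 10 Mm = 1 × 10^7 m
e = 0.6:  1 − e = 0.4,  1 + e = 1.6
(a) rₚ = a(1 − e) = 1 × 10^7 m × 0.4 = 4 × 10^6 m ≈ 4 Mm
(b) rₐ = a(1 + e) = 1 × 10^7 m × 1.6 = 1.6 × 10^7 m ≈ 16 Mm

Final answer:
(a) rₚ = 4 Mm
(b) rₐ = 16 Mm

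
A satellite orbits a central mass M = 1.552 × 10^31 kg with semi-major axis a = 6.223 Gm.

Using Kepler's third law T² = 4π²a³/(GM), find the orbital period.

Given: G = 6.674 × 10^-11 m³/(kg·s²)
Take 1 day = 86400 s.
M = 1.552 × 10^31 kg
GM = G × M = 6.674 × 10^-11 × 1.552 × 10^31 = 1.0358 × 10^21 m³/s²
a = 6.223 Gm = 6.223 × 10^9 m
a³ = 2.4099 × 10^29 m³
T = 2π √(a³/GM) = 2π √((2.4099 × 10^29) / (1.0358 × 10^21)) = 2π × 15253.2 s
T = 95838.6 s ≈ 1.109 days

Final answer: 1.109 days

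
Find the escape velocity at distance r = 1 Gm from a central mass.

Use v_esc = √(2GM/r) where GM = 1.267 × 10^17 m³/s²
r = 1 Gm = 1 × 10^9 m
GM = 1.267 × 10^17 m³/s²
2GM/r = 2 × (1.267 × 10^17) / (1 × 10^9) = 2.534 × 10^8 m²/s²
v_esc = √(2GM/r) = 15918.5 m/s ≈ 15.92 km/s

Final answer: 15.92 km/s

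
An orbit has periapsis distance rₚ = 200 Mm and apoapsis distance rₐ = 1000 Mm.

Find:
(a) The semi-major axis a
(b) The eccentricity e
rₚ = 200 Mm = 2 × 10^8 m
rₐ = 1000 Mm = 1 × 10^9 m
(a) a = (rₚ + rₐ)/2 = 6 × 10^8 m ≈ 600 Mm
(b) e = (rₐ − rₚ)/(rₐ + rₚ) = (8 × 10^8) / (1.2 × 10^9) = 0.666667

Final answer:
(a) a = 600 Mm
(b) e = 0.6667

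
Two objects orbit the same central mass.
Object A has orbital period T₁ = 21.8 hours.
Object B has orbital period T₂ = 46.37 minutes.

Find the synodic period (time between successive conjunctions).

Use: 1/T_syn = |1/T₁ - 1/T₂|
T₁ = 21.8 hours = 78480 s
T₂ = 46.37 minutes = 2782.2 s
1/T₁ = 1.27421 × 10^-5 s⁻¹
1/T₂ = 0.000359428 s⁻¹
|1/T₁ − 1/T₂| = 0.000346686 s⁻¹
T_syn = 1 / |1/T₁ − 1/T₂| = 2884.46 s ≈ 48.07 minutes

Final answer: T_syn = 48.07 minutes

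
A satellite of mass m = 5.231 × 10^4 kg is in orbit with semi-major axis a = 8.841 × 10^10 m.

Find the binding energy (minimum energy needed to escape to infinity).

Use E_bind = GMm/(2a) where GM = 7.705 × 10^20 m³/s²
a = 8.841 × 10^10 m
GM = 7.705 × 10^20 m³/s²
m = 5.231 × 10^4 kg
GMm = 7.705 × 10^20 × 52310 = 4.03049 × 10^25 m³·kg/s²
2a = 1.7682 × 10^11 m
E_bind = GMm/(2a) = 2.27943 × 10^14 J ≈ 227.9 TJ

Final answer: 227.9 TJ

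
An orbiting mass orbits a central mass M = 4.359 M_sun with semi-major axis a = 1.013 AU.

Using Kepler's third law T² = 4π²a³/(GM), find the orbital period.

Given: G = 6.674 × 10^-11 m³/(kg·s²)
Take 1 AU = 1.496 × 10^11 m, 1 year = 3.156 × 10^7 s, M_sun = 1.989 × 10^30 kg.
M = 4.359 M_sun = 8.67005 × 10^30 kg
GM = G × M = 6.674 × 10^-11 × 8.67005 × 10^30 = 5.78639 × 10^20 m³/s²
a = 1.013 AU = 1.51545 × 10^11 m
a³ = 3.48035 × 10^33 m³
T = 2π √(a³/GM) = 2π √((3.48035 × 10^33) / (5.78639 × 10^20)) = 2π × 2.45249 × 10^6 s
T = 1.54095 × 10^7 s ≈ 0.4883 years

Final answer: 0.4883 years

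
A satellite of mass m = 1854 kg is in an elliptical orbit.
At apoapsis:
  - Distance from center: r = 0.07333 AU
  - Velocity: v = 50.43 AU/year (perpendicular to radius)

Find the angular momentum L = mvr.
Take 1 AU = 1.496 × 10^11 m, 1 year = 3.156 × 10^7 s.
r = 0.07333 AU = 1.09702 × 10^10 m
v = 50.43 AU/year = 239047 m/s
vr = 239047 × 1.09702 × 10^10 = 2.62239 × 10^15 m²/s
L = m × vr = 1854 × 2.62239 × 10^15 = 4.86191 × 10^18 kg·m²/s ≈ 4.862 × 10^18 kg·m²/s

Final answer: L = 4.862 × 10^18 kg·m²/s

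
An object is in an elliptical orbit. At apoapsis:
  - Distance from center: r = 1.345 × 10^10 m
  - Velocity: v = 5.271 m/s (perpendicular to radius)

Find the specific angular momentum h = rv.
r = 1.345 × 10^10 m
v = 5.271 m/s
h = rv = 1.345 × 10^10 × 5.271 = 7.0895 × 10^10 m²/s ≈ 7.089 × 10^10 m²/s

Final answer: h = 7.089 × 10^10 m²/s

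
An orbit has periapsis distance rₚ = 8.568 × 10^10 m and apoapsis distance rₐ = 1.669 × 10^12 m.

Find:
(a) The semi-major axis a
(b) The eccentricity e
rₚ = 8.568 × 10^10 m
rₐ = 1.669 × 10^12 m
(a) a = (rₚ + rₐ)/2 = 8.7734 × 10^11 m ≈ 8.773 × 10^11 m
(b) e = (rₐ − rₚ)/(rₐ + rₚ) = (1.58332 × 10^12) / (1.75468 × 10^12) = 0.902341

Final answer:
(a) a = 8.773 × 10^11 m
(b) e = 0.9023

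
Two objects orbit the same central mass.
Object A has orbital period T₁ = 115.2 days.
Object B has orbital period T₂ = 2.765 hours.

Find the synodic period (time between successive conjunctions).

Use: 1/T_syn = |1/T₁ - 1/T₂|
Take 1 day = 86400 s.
T₁ = 115.2 days = 9.95328 × 10^6 s
T₂ = 2.765 hours = 9954 s
1/T₁ = 1.00469 × 10^-7 s⁻¹
1/T₂ = 0.000100462 s⁻¹
|1/T₁ − 1/T₂| = 0.000100362 s⁻¹
T_syn = 1 / |1/T₁ − 1/T₂| = 9963.96 s ≈ 2.768 hours

Final answer: T_syn = 2.768 hours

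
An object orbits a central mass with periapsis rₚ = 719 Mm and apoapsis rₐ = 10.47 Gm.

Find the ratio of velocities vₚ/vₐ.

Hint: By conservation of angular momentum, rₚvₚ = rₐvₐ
rₚ = 719 Mm = 7.19 × 10^8 m
rₐ = 10.47 Gm = 1.047 × 10^10 m
rₚvₚ = rₐvₐ  ⇒  vₚ/vₐ = rₐ/rₚ
vₚ/vₐ = (1.047 × 10^10) / (7.19 × 10^8) = 14.5619

Final answer: vₚ/vₐ = 14.56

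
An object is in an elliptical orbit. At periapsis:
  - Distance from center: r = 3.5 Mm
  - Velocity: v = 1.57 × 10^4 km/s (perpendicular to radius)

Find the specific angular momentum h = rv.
r = 3.5 Mm = 3.5 × 10^6 m
v = 1.57 × 10^4 km/s = 1.57 × 10^7 m/s
h = rv = 3.5 × 10^6 × 1.57 × 10^7 = 5.495 × 10^13 m²/s ≈ 5.495 × 10^13 m²/s

Final answer: h = 5.495 × 10^13 m²/s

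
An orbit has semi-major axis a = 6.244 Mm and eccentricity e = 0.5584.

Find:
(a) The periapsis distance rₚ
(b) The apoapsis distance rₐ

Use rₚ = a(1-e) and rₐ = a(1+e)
a = 6.244 Mm = 6.244 × 10^6 m
e = 0.5584:  1 − e = 0.4416,  1 + e = 1.5584
(a) rₚ = a(1 − e) = 6.244 × 10^6 m × 0.4416 = 2.75735 × 10^6 m ≈ 2.757 Mm
(b) rₐ = a(1 + e) = 6.244 × 10^6 m × 1.5584 = 9.73065 × 10^6 m ≈ 9.731 Mm

Final answer:
(a) rₚ = 2.757 Mm
(b) rₐ = 9.731 Mm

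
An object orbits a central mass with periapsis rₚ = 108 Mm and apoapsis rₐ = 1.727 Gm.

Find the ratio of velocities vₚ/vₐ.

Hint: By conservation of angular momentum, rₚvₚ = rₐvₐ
rₚ = 108 Mm = 1.08 × 10^8 m
rₐ = 1.727 Gm = 1.727 × 10^9 m
rₚvₚ = rₐvₐ  ⇒  vₚ/vₐ = rₐ/rₚ
vₚ/vₐ = (1.727 × 10^9) / (1.08 × 10^8) = 15.9907

Final answer: vₚ/vₐ = 15.99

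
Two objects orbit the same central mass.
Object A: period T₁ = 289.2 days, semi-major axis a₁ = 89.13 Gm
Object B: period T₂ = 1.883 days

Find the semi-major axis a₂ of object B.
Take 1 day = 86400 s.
T₁ = 289.2 days = 2.49869 × 10^7 s
T₂ = 1.883 days = 162691 s
a₁ = 89.13 Gm = 8.913 × 10^10 m
Kepler's third law: (T₂/T₁)² = (a₂/a₁)³  ⇒  a₂ = a₁ (T₂/T₁)^(2/3)
T₂/T₁ = 0.00651107
(T₂/T₁)^(2/3) = 0.0348686
a₂ = 8.913 × 10^10 m × 0.0348686 = 3.10784 × 10^9 m ≈ 3.108 Gm

Final answer: a₂ = 3.108 Gm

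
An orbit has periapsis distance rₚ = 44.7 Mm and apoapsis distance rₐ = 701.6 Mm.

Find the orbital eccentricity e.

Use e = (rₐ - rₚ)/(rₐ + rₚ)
rₚ = 44.7 Mm = 4.47 × 10^7 m
rₐ = 701.6 Mm = 7.016 × 10^8 m
rₐ − rₚ = 6.569 × 10^8 m
rₐ + rₚ = 7.463 × 10^8 m
e = (rₐ − rₚ)/(rₐ + rₚ) = 0.880209

Final answer: e = 0.8802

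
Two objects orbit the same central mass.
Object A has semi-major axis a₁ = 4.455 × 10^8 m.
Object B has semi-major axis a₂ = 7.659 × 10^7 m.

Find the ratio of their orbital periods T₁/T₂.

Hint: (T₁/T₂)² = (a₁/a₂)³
a₁ = 4.455 × 10^8 m
a₂ = 7.659 × 10^7 m
a₁/a₂ = 5.81669
T₁/T₂ = (a₁/a₂)^(3/2) = (5.81669)^1.5 = 14.0286

Final answer: T₁/T₂ = 14.03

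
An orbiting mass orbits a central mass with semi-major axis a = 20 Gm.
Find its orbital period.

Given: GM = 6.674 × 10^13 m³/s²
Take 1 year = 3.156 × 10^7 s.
a = 20 Gm = 2 × 10^10 m
GM = 6.674 × 10^13 m³/s²
a³ = 8 × 10^30 m³
T = 2π √(a³/GM) = 2π √((8 × 10^30) / (6.674 × 10^13)) = 2π × 3.4622 × 10^8 s
T = 2.17536 × 10^9 s ≈ 68.93 years

Final answer: 68.93 years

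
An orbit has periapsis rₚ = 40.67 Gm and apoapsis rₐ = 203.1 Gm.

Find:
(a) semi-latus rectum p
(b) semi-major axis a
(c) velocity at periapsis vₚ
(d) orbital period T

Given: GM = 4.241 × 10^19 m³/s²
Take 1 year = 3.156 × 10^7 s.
rₚ = 40.67 Gm = 4.067 × 10^10 m
rₐ = 203.1 Gm = 2.031 × 10^11 m
GM = 4.241 × 10^19 m³/s²
a = (rₚ + rₐ)/2 = 1.21885 × 10^11 m
e = (rₐ − rₚ)/(rₐ + rₚ) = (1.6243 × 10^11) / (2.4377 × 10^11) = 0.666325
(a) 1 − e² = 0.556011;  p = a(1 − e²) = 1.21885 × 10^11 × 0.556011 = 6.77694 × 10^10 m ≈ 67.77 Gm
(b) a = 1.21885 × 10^11 m ≈ 121.9 Gm
(c) vₚ² = GM (2/rₚ − 1/a) = 4.241 × 10^19 × (4.91763 × 10^-11 − 8.20446 × 10^-12) = 1.73762 × 10^9 m²/s²;  vₚ = 41684.7 m/s ≈ 41.68 km/s
(d) a³ = 1.81072 × 10^33 m³;  T = 2π √(a³/GM) = 2π × 6.53418 × 10^6 s = 4.10555 × 10^7 s ≈ 1.301 years

Final answer:
(a) semi-latus rectum p = 67.77 Gm
(b) semi-major axis a = 121.9 Gm
(c) velocity at periapsis vₚ = 41.68 km/s
(d) orbital period T = 1.301 years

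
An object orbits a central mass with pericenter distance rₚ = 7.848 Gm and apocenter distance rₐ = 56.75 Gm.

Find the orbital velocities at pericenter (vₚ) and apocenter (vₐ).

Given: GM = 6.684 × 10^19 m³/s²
rₚ = 7.848 Gm = 7.848 × 10^9 m
rₐ = 56.75 Gm = 5.675 × 10^10 m
GM = 6.684 × 10^19 m³/s²
a = (rₚ + rₐ)/2 = 3.2299 × 10^10 m
Vis-viva: v² = GM (2/r − 1/a)
vₚ² = 6.684 × 10^19 × (2.54842 × 10^-10 − 3.09607 × 10^-11) = 1.49642 × 10^10 m²/s²
vₚ = 122328 m/s ≈ 122.3 km/s
vₐ² = 6.684 × 10^19 × (3.52423 × 10^-11 − 3.09607 × 10^-11) = 2.86181 × 10^8 m²/s²
vₐ = 16916.9 m/s ≈ 16.92 km/s

Final answer: vₚ = 122.3 km/s, vₐ = 16.92 km/s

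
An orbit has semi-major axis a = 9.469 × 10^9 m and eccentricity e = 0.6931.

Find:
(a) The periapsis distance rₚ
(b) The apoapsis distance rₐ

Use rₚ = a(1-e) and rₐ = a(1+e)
a = 9.469 × 10^9 m
e = 0.6931:  1 − e = 0.3069,  1 + e = 1.6931
(a) rₚ = a(1 − e) = 9.469 × 10^9 m × 0.3069 = 2.90604 × 10^9 m ≈ 2.906 × 10^9 m
(b) rₐ = a(1 + e) = 9.469 × 10^9 m × 1.6931 = 1.6032 × 10^10 m ≈ 1.603 × 10^10 m

Final answer:
(a) rₚ = 2.906 × 10^9 m
(b) rₐ = 1.603 × 10^10 m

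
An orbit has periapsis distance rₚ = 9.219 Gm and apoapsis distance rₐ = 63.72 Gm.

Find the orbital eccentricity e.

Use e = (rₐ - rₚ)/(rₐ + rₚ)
rₚ = 9.219 Gm = 9.219 × 10^9 m
rₐ = 63.72 Gm = 6.372 × 10^10 m
rₐ − rₚ = 5.4501 × 10^10 m
rₐ + rₚ = 7.2939 × 10^10 m
e = (rₐ − rₚ)/(rₐ + rₚ) = 0.747213

Final answer: e = 0.7472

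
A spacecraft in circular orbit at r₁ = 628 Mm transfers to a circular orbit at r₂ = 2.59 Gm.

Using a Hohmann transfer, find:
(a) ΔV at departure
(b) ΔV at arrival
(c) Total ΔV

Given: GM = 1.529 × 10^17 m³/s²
r₁ = 628 Mm = 6.28 × 10^8 m
r₂ = 2.59 Gm = 2.59 × 10^9 m
GM = 1.529 × 10^17 m³/s²
Transfer ellipse: a_t = (r₁ + r₂)/2 = 1.609 × 10^9 m
Circular speed at r₁: v₁ = √(GM/r₁) = 15603.6 m/s
Transfer speed at r₁ (periapsis): v₁ₜ = √(GM(2/r₁ − 1/a_t)) = 19796.8 m/s
(a) ΔV₁ = v₁ₜ − v₁ = 4193.27 m/s ≈ 4.193 km/s
Circular speed at r₂: v₂ = √(GM/r₂) = 7683.41 m/s
Transfer speed at r₂ (apoapsis): v₂ₜ = √(GM(2/r₂ − 1/a_t)) = 4800.16 m/s
(b) ΔV₂ = v₂ − v₂ₜ = 2883.25 m/s ≈ 2.883 km/s
(c) ΔV_total = ΔV₁ + ΔV₂ = 7076.52 m/s ≈ 7.077 km/s

Final answer:
(a) ΔV₁ = 4.193 km/s
(b) ΔV₂ = 2.883 km/s
(c) ΔV_total = 7.077 km/s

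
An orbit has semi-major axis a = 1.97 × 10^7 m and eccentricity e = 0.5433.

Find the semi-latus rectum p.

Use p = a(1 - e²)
a = 1.97 × 10^7 m
e = 0.5433,  e² = 0.295175,  1 − e² = 0.704825
p = a(1 − e²) = 1.97 × 10^7 m × 0.704825 = 1.38851 × 10^7 m ≈ 1.389 × 10^7 m

Final answer: p = 1.389 × 10^7 m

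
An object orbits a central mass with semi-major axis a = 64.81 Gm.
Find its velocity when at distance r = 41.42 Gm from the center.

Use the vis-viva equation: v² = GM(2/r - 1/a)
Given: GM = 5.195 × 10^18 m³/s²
a = 64.81 Gm = 6.481 × 10^10 m
r = 41.42 Gm = 4.142 × 10^10 m
GM = 5.195 × 10^18 m³/s²
2/r − 1/a = 4.82859 × 10^-11 − 1.54297 × 10^-11 = 3.28561 × 10^-11 m⁻¹
v² = GM (2/r − 1/a) = 1.70688 × 10^8 m²/s²
v = 13064.7 m/s ≈ 13.06 km/s

Final answer: 13.06 km/s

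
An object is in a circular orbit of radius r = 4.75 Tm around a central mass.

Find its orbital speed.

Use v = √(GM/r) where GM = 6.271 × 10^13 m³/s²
r = 4.75 Tm = 4.75 × 10^12 m
GM = 6.271 × 10^13 m³/s²
GM/r = (6.271 × 10^13) / (4.75 × 10^12) = 13.2021 m²/s²
v = √(GM/r) = 3.63347 m/s ≈ 3.633 m/s

Final answer: 3.633 m/s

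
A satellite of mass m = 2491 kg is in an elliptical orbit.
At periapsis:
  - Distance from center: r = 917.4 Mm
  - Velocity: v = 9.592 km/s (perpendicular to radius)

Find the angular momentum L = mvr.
r = 917.4 Mm = 9.174 × 10^8 m
v = 9.592 km/s = 9592 m/s
vr = 9592 × 9.174 × 10^8 = 8.7997 × 10^12 m²/s
L = m × vr = 2491 × 8.7997 × 10^12 = 2.19201 × 10^16 kg·m²/s ≈ 2.192 × 10^16 kg·m²/s

Final answer: L = 2.192 × 10^16 kg·m²/s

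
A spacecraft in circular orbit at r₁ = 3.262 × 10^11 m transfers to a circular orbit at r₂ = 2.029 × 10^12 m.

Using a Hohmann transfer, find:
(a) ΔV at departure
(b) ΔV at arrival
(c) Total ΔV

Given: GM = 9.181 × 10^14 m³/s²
r₁ = 3.262 × 10^11 m
r₂ = 2.029 × 10^12 m
GM = 9.181 × 10^14 m³/s²
Transfer ellipse: a_t = (r₁ + r₂)/2 = 1.1776 × 10^12 m
Circular speed at r₁: v₁ = √(GM/r₁) = 53.0522 m/s
Transfer speed at r₁ (periapsis): v₁ₜ = √(GM(2/r₁ − 1/a_t)) = 69.6378 m/s
(a) ΔV₁ = v₁ₜ − v₁ = 16.5857 m/s ≈ 16.59 m/s
Circular speed at r₂: v₂ = √(GM/r₂) = 21.2718 m/s
Transfer speed at r₂ (apoapsis): v₂ₜ = √(GM(2/r₂ − 1/a_t)) = 11.1956 m/s
(b) ΔV₂ = v₂ − v₂ₜ = 10.0762 m/s ≈ 10.08 m/s
(c) ΔV_total = ΔV₁ + ΔV₂ = 26.6619 m/s ≈ 26.66 m/s

Final answer:
(a) ΔV₁ = 16.59 m/s
(b) ΔV₂ = 10.08 m/s
(c) ΔV_total = 26.66 m/s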